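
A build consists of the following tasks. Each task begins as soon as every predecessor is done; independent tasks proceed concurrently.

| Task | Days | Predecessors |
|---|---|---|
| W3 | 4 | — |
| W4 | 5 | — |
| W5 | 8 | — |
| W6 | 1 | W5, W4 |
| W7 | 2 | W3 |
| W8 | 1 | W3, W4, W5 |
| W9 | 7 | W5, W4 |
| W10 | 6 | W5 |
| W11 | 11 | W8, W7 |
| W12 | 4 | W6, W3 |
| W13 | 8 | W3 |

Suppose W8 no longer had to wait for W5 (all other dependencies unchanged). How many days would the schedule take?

With the dependency in place, W5→W8→W11 = 8+1+11 = 20 sets the finish at 20 days.
Without W5→W8, W8's earliest start moves from 8 to 5.
The longest chain is now W3→W7→W11 = 4+2+11 = 17, so the schedule takes 17 days.

17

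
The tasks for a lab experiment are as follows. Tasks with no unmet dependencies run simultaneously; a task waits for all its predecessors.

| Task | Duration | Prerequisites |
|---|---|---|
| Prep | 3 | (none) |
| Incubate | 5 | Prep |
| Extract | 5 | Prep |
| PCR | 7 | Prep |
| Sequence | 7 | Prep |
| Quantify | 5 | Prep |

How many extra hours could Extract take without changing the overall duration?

Prep→PCR = 3+7 = 10 sets the makespan at 10 hours.
Longest path through Extract: 8 hours (earliest finish 8, latest finish 10).
Slack of Extract = 5 − 3 = 2 hours.

2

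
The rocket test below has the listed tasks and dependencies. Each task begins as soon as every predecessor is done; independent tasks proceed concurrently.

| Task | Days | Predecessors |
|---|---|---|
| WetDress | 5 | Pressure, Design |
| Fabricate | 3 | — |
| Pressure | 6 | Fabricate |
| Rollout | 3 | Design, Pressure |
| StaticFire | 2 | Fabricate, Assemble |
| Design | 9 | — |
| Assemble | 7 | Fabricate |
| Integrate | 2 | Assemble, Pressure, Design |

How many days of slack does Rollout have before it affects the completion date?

2

The longest chain is Design→WetDress = 9+5 = 14; overall finish 14 days.
The longest chain containing Rollout totals 12 days.
Float = 14 − 12 = 2.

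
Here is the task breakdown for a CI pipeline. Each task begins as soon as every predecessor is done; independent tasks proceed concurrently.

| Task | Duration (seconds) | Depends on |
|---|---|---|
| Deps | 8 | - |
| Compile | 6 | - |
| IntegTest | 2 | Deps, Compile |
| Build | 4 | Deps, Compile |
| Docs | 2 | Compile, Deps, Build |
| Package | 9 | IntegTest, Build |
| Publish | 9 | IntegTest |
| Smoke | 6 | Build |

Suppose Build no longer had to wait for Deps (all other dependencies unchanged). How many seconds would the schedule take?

19

Before: longest chain Deps→Build→Package = 8+4+9 = 21, finish 21.
Without Deps→Build, Build's earliest start moves from 8 to 6.
After: Deps→IntegTest→Package = 8+2+9 = 19 → 19 seconds.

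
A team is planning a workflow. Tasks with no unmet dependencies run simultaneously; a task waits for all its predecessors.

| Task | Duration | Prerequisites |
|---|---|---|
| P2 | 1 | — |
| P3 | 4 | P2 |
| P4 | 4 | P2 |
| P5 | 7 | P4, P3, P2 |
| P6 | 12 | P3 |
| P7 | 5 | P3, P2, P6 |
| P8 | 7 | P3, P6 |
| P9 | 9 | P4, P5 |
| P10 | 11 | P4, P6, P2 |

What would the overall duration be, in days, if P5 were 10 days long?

28

The binding path is P2→P3→P6→P10 = 1+4+12+11 = 28; finish at 28 days.
P5 is off the critical path — its longest chain is 21 days, giving 7 of slack.
The critical path is still P2→P3→P6→P10; finish is now 28 days.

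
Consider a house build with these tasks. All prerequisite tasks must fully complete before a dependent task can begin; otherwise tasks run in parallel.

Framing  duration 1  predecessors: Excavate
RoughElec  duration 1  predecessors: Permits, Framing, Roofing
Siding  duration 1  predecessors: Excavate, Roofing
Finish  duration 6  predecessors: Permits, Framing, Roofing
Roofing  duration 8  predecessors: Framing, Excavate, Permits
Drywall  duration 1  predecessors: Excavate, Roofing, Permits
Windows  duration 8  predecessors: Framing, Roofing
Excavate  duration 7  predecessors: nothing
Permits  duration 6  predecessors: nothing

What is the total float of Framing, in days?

The longest chain is Excavate→Framing→Roofing→Windows = 7+1+8+8 = 24; overall finish 24 days.
Longest path through Framing: 24 days (earliest finish 8, latest finish 8).
Slack of Framing = 7 − 7 = 0 days.

0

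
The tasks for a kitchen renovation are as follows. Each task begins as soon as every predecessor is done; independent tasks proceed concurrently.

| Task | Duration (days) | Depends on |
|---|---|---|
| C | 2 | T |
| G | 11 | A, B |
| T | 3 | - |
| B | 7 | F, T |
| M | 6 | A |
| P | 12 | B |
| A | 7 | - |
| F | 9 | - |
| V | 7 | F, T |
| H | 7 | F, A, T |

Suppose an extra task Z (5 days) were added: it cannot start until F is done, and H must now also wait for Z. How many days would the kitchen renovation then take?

Originally the kitchen renovation takes 28 days.
With Z inserted, H now waits for max(F, A, T, Z).
New critical path: F→B→P = 9+7+12 = 28 ⇒ 28 days.

28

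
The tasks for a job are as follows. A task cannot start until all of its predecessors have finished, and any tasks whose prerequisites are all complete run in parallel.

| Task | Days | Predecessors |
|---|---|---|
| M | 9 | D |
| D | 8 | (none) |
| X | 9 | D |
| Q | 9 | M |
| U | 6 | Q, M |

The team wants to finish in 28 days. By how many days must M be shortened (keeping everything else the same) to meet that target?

4

Current finish: 32 days; target: 28.
M is on every critical path, so each day cut from M cuts the finish by one (this holds down to a finish of 24).
Need 32 − 28 = 4 days off M → M becomes 5 days, finish becomes 28.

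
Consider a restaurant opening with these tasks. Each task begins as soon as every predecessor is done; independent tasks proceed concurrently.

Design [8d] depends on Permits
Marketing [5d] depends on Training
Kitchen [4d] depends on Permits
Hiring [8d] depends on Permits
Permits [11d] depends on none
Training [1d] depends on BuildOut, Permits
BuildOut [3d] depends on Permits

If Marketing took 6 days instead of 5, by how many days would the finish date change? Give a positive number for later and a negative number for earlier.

1

The binding path is Permits→BuildOut→Training→Marketing = 11+3+1+5 = 20; finish at 20 days.
Marketing is on the critical path; changing it to 6 makes that path 21 days.
The critical path is still Permits→BuildOut→Training→Marketing; finish is now 21 days.
Change in finish: 21 − 20 = +1 days.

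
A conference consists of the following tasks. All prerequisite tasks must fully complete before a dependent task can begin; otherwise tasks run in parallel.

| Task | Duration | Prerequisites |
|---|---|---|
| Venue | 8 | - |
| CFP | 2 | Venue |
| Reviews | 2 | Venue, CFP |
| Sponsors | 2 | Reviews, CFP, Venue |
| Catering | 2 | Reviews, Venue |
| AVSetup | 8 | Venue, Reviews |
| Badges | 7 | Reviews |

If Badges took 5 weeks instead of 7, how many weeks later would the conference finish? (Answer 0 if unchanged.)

As given, the longest chain is Venue→CFP→Reviews→AVSetup = 8+2+2+8 = 20, so the finish is 20 weeks.
Badges is off the critical path — its longest chain is 19 weeks, giving 1 of slack.
That remains the longest chain; total 20 weeks.
Change in finish: 20 − 20 = +0 weeks.

0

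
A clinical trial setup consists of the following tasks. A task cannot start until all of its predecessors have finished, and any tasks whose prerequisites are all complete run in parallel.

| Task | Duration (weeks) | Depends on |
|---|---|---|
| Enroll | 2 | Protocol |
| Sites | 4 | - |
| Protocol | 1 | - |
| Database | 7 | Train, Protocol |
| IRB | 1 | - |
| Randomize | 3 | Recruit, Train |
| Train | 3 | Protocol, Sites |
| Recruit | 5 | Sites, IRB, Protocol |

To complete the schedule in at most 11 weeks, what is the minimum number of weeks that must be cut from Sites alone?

3

Current finish: 14 weeks; target: 11.
Sites is on every critical path, so each week cut from Sites cuts the finish by one (this holds down to a finish of 11).
Need 14 − 11 = 3 weeks off Sites → Sites becomes 1 week, finish becomes 11.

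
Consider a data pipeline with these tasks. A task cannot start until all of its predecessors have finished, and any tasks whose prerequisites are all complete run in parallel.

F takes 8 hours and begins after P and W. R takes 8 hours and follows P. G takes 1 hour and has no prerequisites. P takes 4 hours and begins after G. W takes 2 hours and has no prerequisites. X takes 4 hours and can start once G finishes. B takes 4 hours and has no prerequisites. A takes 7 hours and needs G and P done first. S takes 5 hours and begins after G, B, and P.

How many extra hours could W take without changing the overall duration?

Critical path: G→P→F = 1+4+8 = 13, so the finish is 13 hours.
W finishes as early as 2 and must finish by 5.
Float = 13 − 10 = 3.

3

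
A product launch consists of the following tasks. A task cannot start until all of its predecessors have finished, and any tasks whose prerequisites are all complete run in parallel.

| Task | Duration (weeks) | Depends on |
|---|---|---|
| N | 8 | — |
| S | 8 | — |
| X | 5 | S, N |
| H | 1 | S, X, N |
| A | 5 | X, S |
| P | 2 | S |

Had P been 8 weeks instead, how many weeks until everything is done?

18

Baseline: N→X→A = 8+5+5 = 18 → 18 weeks.
P has 8 weeks of float (longest path through it is 10).
No other chain overtakes it, so the finish is 18 weeks.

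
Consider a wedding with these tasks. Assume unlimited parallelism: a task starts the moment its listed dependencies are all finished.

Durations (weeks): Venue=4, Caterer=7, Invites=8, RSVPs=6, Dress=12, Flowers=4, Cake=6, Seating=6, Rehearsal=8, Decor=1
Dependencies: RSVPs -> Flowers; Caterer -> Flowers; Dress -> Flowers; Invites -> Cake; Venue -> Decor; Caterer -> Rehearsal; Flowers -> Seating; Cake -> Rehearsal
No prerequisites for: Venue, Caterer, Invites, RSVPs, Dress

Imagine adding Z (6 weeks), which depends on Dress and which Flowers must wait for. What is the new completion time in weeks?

Originally the wedding takes 22 weeks.
With Z inserted, Flowers now waits for max(Dress, RSVPs, Caterer, Z).
New critical path: Dress→Z→Flowers→Seating = 12+6+4+6 = 28 ⇒ 28 weeks.

28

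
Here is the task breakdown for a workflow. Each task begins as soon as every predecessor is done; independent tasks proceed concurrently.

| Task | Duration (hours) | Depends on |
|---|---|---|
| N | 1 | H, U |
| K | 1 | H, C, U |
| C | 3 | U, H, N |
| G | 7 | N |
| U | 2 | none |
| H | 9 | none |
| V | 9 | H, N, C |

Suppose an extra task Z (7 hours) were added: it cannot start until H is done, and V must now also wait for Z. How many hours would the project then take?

Originally the project takes 22 hours.
With Z inserted, V now waits for max(H, N, C, Z).
New critical path: H→Z→V = 9+7+9 = 25 ⇒ 25 hours.

25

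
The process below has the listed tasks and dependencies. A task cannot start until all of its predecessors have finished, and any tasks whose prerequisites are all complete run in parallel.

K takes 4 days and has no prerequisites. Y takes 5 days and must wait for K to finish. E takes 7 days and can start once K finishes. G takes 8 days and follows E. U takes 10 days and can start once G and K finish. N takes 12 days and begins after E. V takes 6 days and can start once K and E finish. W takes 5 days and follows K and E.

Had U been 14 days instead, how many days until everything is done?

33

Critical path before the change: K→E→G→U = 4+7+8+10 = 29 giving 29 days.
Since U is critical, the +4 change carries straight to that chain (now 33 days).
No other chain overtakes it, so the finish is 33 days.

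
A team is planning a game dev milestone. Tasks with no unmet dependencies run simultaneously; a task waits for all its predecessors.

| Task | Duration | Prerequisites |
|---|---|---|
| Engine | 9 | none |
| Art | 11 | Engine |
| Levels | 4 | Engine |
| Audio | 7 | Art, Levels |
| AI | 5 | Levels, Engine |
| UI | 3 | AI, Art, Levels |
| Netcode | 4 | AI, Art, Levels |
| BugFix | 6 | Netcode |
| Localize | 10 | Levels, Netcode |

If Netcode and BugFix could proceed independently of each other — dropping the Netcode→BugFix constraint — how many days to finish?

Before: longest chain Engine→Art→Netcode→Localize = 9+11+4+10 = 34, finish 34.
Without Netcode→BugFix, BugFix's earliest start moves from 24 to 0.
The longest chain is now Engine→Art→Netcode→Localize = 9+11+4+10 = 34, so the plan takes 34 days.

34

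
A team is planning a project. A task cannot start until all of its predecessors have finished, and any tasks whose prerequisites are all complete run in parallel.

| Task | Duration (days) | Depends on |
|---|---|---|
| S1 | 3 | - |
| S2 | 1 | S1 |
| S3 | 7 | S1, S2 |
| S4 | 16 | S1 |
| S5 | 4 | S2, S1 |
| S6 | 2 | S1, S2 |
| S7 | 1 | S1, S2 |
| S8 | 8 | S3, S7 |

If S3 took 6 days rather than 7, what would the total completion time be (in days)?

19

Baseline: S1→S2→S3→S8 = 3+1+7+8 = 19 → 19 days.
Since S3 is critical, the -1 change carries straight to that chain (now 18 days).
New critical path: S1→S4 = 3+16 = 19 ⇒ 19 days.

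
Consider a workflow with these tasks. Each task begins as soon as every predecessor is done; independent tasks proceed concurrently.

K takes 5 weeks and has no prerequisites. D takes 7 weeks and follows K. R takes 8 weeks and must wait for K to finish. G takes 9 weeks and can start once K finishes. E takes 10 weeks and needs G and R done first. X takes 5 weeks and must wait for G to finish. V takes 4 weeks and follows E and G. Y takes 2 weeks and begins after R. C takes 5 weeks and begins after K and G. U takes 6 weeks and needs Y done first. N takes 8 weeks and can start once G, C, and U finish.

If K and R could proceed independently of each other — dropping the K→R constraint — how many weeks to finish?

Original critical path: K→R→Y→U→N = 5+8+2+6+8 = 29 ⇒ 29 weeks.
Without K→R, R's earliest start moves from 5 to 0.
New critical path: K→G→E→V = 5+9+10+4 = 28 ⇒ 28 weeks.

28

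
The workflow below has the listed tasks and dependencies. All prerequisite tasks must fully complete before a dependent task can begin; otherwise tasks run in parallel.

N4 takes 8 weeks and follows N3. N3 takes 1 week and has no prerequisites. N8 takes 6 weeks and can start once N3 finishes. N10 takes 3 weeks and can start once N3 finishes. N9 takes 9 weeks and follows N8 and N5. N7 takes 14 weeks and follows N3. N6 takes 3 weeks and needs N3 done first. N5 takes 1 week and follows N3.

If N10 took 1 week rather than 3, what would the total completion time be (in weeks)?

Critical path before the change: N3→N8→N9 = 1+6+9 = 16 giving 16 weeks.
The longest path through N10 is only 4 weeks, so N10 has float 12.
No other chain overtakes it, so the finish is 16 weeks.

16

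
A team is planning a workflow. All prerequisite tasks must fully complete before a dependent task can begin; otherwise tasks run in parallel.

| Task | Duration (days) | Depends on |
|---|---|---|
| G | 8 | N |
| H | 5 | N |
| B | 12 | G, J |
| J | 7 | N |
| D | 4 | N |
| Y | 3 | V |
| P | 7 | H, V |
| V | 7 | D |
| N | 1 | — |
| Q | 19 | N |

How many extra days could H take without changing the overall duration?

Critical path: N→G→B = 1+8+12 = 21, so the finish is 21 days.
Longest path through H: 13 days (earliest finish 6, latest finish 14).
Slack of H = 9 − 1 = 8 days.

8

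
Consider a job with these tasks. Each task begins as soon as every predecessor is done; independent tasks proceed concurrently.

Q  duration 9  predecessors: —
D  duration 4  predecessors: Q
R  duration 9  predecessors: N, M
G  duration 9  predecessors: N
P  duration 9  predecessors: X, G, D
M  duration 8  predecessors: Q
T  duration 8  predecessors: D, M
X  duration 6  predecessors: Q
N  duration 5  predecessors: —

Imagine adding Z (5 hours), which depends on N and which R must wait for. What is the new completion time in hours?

Originally the job takes 26 hours.
With Z inserted, R now waits for max(N, M, Z).
New critical path: Q→M→R = 9+8+9 = 26 ⇒ 26 hours.

26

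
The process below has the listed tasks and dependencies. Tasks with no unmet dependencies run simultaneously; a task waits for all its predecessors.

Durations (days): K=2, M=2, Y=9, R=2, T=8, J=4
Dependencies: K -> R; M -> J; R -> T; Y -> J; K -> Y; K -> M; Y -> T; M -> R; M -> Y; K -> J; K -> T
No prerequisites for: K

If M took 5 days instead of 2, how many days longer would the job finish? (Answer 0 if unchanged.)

3

As given, the longest chain is K→M→Y→T = 2+2+9+8 = 21, so the finish is 21 days.
M is on the critical path; changing it to 5 makes that path 24 days.
No other chain overtakes it, so the finish is 24 days.
Change in finish: 24 − 21 = +3 days.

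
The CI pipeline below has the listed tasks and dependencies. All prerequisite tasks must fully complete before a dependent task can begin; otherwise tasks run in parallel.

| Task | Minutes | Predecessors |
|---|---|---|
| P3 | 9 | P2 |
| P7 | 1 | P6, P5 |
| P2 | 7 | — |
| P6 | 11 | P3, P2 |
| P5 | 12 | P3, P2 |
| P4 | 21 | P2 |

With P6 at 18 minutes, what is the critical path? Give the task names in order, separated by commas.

P2, P3, P6, P7

Actual critical path: P2→P3→P5→P7 = 7+9+12+1 = 29 ⇒ 29 minutes.
P6 is off the critical path — its longest chain is 28 minutes, giving 1 of slack.
The binding chain switches to P2→P3→P6→P7 = 7+9+18+1 = 35; finish 35 minutes.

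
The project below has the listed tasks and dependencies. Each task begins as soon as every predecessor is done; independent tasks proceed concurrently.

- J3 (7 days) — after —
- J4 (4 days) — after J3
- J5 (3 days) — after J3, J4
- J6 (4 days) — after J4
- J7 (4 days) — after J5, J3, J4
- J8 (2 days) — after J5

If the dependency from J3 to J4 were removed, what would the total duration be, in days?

14

Before: longest chain J3→J4→J5→J7 = 7+4+3+4 = 18, finish 18.
Without J3→J4, J4's earliest start moves from 7 to 0.
After: J3→J5→J7 = 7+3+4 = 14 → 14 days.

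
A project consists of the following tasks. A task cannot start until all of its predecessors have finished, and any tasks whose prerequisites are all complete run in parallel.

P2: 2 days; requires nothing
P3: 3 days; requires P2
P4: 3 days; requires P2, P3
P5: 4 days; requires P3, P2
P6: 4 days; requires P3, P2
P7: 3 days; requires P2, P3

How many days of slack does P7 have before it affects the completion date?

P2→P3→P5 = 2+3+4 = 9 sets the makespan at 9 days.
Longest path through P7: 8 days (earliest finish 8, latest finish 9).
So P7 can slip 9 − 8 = 1 day.

1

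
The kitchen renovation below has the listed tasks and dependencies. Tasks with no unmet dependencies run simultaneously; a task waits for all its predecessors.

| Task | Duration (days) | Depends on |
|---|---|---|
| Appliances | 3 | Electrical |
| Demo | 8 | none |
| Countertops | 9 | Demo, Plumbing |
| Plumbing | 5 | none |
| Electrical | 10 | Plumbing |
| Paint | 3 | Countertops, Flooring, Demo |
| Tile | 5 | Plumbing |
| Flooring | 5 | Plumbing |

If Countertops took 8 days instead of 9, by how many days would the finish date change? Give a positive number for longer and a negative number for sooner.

-1

Actual critical path: Demo→Countertops→Paint = 8+9+3 = 20 ⇒ 20 days.
Since Countertops is critical, the -1 change carries straight to that chain (now 19 days).
That remains the longest chain; total 19 days.
Change in finish: 19 − 20 = -1 days.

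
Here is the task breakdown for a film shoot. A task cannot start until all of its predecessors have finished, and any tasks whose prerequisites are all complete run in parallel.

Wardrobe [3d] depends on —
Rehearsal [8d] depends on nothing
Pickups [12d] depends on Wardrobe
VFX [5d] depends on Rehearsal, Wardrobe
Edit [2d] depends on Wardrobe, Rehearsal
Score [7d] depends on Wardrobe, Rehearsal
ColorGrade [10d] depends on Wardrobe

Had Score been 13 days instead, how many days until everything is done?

21

Critical path before the change: Rehearsal→Score = 8+7 = 15 giving 15 days.
Score lies on that path, so at 13 days the path becomes 21 days.
The critical path is still Rehearsal→Score; finish is now 21 days.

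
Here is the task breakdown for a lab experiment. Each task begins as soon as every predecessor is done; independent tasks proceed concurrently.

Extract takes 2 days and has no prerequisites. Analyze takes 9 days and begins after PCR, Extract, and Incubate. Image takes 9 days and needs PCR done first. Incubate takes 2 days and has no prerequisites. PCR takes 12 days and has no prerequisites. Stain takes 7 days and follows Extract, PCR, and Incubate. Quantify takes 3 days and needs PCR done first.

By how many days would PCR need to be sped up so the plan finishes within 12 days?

9

Current finish: 21 days; target: 12.
PCR is on every critical path, so each day cut from PCR cuts the finish by one (this holds down to a finish of 11).
Need 21 − 12 = 9 days off PCR → PCR becomes 3 days, finish becomes 12.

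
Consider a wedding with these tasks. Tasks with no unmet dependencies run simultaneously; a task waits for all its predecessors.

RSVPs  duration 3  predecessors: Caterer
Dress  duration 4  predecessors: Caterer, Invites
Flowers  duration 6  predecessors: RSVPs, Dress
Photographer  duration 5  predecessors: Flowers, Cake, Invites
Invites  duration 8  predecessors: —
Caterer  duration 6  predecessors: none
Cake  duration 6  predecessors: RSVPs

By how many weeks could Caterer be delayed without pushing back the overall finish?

Invites→Dress→Flowers→Photographer = 8+4+6+5 = 23 sets the makespan at 23 weeks.
The longest chain containing Caterer totals 21 weeks.
Slack of Caterer = 2 − 0 = 2 weeks.

2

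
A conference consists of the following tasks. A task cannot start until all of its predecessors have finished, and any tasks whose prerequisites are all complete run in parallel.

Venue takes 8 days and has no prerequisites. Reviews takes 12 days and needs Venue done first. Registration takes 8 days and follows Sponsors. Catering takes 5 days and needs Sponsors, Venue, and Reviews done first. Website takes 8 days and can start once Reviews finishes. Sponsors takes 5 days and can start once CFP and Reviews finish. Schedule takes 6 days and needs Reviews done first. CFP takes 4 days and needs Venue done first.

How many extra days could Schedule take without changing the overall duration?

Venue→Reviews→Sponsors→Registration = 8+12+5+8 = 33 sets the makespan at 33 days.
Schedule finishes as early as 26 and must finish by 33.
So Schedule can slip 33 − 26 = 7 days.

7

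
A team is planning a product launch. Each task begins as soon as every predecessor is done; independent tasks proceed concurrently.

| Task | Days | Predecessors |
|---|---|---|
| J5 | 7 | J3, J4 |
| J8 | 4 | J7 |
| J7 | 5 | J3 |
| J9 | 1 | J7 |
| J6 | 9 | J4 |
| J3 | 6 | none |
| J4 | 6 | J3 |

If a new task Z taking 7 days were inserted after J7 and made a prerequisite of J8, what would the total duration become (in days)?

Originally the project takes 21 days.
With Z inserted, J8 now waits for max(J7, Z).
New critical path: J3→J7→Z→J8 = 6+5+7+4 = 22 ⇒ 22 days.

22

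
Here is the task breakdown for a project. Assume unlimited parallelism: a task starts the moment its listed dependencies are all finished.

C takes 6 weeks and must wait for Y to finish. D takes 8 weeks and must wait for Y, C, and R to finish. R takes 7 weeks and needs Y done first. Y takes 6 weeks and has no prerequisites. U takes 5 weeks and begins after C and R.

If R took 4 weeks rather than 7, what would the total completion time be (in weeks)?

As given, the longest chain is Y→R→D = 6+7+8 = 21, so the finish is 21 weeks.
R lies on that path, so at 4 weeks the path becomes 18 weeks.
Now Y→C→D = 6+6+8 = 20 is longest, so the finish becomes 20 weeks.

20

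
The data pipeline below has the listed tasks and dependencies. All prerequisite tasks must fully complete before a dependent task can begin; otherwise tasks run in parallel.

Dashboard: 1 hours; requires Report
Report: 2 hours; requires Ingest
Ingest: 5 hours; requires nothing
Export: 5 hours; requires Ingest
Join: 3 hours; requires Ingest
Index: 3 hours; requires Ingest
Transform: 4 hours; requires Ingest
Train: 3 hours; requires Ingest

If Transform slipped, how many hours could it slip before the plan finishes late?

1

Ingest→Export = 5+5 = 10 sets the makespan at 10 hours.
The longest chain containing Transform totals 9 hours.
So Transform can slip 10 − 9 = 1 hour.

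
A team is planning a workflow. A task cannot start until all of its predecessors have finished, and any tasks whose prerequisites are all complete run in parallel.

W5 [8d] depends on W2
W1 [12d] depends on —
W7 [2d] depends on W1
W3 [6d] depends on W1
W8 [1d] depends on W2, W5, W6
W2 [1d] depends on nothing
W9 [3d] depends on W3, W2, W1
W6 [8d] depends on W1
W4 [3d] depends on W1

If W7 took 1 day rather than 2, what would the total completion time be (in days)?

21

As given, the longest chain is W1→W3→W9 = 12+6+3 = 21, so the finish is 21 days.
The longest path through W7 is only 14 days, so W7 has float 7.
No other chain overtakes it, so the finish is 21 days.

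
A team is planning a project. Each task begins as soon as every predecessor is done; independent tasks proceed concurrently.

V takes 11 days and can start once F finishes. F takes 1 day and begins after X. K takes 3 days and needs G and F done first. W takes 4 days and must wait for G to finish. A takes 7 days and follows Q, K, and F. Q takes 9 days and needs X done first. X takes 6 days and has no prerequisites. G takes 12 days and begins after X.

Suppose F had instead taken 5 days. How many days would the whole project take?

Actual critical path: X→G→K→A = 6+12+3+7 = 28 ⇒ 28 days.
F has 10 days of float (longest path through it is 18).
That remains the longest chain; total 28 days.

28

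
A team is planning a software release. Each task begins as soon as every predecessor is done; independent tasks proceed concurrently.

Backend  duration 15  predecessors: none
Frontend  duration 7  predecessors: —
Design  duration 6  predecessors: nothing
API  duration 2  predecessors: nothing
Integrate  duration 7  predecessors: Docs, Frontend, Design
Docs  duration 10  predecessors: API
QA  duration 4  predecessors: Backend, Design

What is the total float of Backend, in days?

The longest chain is Backend→QA = 15+4 = 19; overall finish 19 days.
Longest path through Backend: 19 days (earliest finish 15, latest finish 15).
Slack of Backend = 0 − 0 = 0 days.

0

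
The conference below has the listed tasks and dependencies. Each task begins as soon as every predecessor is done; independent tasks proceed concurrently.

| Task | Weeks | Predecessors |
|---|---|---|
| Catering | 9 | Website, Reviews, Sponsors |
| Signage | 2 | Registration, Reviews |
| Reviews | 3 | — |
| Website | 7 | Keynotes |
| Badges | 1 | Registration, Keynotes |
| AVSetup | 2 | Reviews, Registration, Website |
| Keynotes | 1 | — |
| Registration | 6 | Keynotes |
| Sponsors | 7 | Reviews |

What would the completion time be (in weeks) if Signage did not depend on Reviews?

19

With the dependency in place, Reviews→Sponsors→Catering = 3+7+9 = 19 sets the finish at 19 weeks.
Dropping Reviews→Signage doesn't change Signage's earliest start (7); another predecessor still binds.
New critical path: Reviews→Sponsors→Catering = 3+7+9 = 19 ⇒ 19 weeks.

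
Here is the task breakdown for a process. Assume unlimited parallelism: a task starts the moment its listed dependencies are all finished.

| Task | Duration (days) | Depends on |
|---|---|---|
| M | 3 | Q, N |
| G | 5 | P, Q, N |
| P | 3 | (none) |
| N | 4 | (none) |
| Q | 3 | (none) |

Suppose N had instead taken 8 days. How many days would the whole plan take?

13

Critical path before the change: N→G = 4+5 = 9 giving 9 days.
N lies on that path, so at 8 days the path becomes 13 days.
No other chain overtakes it, so the finish is 13 days.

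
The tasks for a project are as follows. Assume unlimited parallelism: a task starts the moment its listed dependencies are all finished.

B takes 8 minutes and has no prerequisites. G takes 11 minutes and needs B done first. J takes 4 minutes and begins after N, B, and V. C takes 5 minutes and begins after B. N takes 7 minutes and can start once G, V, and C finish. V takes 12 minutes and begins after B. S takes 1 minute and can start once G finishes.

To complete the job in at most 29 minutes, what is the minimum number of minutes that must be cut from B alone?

Current finish: 31 minutes; target: 29.
B is on every critical path, so each minute cut from B cuts the finish by one (this holds down to a finish of 24).
Need 31 − 29 = 2 minutes off B → B becomes 6 minutes, finish becomes 29.

2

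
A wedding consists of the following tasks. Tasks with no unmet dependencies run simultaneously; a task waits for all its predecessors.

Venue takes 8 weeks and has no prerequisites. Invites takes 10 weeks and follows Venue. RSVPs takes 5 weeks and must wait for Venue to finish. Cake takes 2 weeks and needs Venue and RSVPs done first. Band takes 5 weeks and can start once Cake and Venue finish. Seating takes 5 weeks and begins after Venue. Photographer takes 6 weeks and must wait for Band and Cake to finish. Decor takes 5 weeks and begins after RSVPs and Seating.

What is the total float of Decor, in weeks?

8

Venue→RSVPs→Cake→Band→Photographer = 8+5+2+5+6 = 26 sets the makespan at 26 weeks.
Longest path through Decor: 18 weeks (earliest finish 18, latest finish 26).
So Decor can slip 26 − 18 = 8 weeks.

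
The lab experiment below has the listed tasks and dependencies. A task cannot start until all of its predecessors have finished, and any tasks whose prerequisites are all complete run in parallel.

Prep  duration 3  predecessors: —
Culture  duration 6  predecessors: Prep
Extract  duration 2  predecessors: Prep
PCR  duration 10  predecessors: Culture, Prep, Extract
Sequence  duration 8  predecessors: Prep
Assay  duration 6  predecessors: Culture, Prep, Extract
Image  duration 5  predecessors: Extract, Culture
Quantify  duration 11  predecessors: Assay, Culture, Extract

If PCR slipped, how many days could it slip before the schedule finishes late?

7

Prep→Culture→Assay→Quantify = 3+6+6+11 = 26 sets the makespan at 26 days.
The longest chain containing PCR totals 19 days.
Float = 26 − 19 = 7.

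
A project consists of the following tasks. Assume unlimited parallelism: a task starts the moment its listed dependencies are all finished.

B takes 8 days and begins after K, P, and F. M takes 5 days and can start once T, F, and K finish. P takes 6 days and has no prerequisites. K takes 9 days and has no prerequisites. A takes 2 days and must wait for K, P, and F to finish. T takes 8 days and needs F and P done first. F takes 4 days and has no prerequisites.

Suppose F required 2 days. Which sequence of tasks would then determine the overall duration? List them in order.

P, T, M

Critical path before the change: P→T→M = 6+8+5 = 19 giving 19 days.
F has 2 days of float (longest path through it is 17).
That remains the longest chain; total 19 days.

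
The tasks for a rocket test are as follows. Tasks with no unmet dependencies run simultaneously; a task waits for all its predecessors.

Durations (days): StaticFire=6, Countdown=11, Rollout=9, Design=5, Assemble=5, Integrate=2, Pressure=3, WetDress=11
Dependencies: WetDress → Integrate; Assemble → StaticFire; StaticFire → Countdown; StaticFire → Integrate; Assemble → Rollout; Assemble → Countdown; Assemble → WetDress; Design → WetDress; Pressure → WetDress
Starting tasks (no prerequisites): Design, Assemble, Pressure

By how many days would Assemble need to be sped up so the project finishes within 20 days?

2

Current finish: 22 days; target: 20.
Assemble is on every critical path, so each day cut from Assemble cuts the finish by one (this holds down to a finish of 18).
Need 22 − 20 = 2 days off Assemble → Assemble becomes 3 days, finish becomes 20.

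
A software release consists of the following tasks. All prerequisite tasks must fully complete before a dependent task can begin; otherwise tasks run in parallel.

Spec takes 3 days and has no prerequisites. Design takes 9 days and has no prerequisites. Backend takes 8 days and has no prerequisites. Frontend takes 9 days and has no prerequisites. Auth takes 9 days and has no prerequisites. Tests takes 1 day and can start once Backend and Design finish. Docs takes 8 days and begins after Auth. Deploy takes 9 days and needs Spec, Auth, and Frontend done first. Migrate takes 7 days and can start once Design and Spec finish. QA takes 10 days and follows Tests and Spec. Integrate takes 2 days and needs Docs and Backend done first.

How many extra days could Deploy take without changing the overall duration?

Design→Tests→QA = 9+1+10 = 20 sets the makespan at 20 days.
Longest path through Deploy: 18 days (earliest finish 18, latest finish 20).
Slack of Deploy = 11 − 9 = 2 days.

2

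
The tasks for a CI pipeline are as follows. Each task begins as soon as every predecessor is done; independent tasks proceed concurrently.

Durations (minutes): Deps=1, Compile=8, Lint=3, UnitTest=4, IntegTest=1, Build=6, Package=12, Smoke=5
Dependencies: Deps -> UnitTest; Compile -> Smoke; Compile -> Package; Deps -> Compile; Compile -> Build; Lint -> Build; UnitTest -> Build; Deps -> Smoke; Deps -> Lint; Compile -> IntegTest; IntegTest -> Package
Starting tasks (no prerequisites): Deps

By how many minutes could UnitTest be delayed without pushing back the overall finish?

The longest chain is Deps→Compile→IntegTest→Package = 1+8+1+12 = 22; overall finish 22 minutes.
The longest chain containing UnitTest totals 11 minutes.
Slack of UnitTest = 12 − 1 = 11 minutes.

11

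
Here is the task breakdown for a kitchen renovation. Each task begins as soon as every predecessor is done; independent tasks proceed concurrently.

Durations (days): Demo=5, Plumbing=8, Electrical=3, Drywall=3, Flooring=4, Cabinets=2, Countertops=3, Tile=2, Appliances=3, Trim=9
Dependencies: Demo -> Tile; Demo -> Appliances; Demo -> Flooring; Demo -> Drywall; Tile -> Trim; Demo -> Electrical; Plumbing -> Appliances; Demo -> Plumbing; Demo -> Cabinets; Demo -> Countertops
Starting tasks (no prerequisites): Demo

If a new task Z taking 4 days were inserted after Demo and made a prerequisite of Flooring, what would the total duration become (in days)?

Originally the job takes 16 days.
With Z inserted, Flooring now waits for max(Demo, Z).
New critical path: Demo→Plumbing→Appliances = 5+8+3 = 16 ⇒ 16 days.

16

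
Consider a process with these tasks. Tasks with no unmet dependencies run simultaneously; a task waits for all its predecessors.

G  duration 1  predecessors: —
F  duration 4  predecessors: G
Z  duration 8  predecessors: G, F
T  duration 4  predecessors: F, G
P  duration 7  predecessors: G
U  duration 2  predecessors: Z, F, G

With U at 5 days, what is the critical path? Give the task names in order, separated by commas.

G, F, Z, U

The binding path is G→F→Z→U = 1+4+8+2 = 15; finish at 15 days.
U lies on that path, so at 5 days the path becomes 18 days.
No other chain overtakes it, so the finish is 18 days.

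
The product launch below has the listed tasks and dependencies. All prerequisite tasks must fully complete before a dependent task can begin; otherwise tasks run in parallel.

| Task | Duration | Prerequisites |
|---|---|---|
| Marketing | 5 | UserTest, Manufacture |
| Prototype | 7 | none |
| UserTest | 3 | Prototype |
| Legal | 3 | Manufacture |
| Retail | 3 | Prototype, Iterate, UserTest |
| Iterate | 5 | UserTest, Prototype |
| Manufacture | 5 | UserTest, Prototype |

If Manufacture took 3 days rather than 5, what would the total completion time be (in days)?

18

Actual critical path: Prototype→UserTest→Manufacture→Marketing = 7+3+5+5 = 20 ⇒ 20 days.
Manufacture lies on that path, so at 3 days the path becomes 18 days.
Now Prototype→UserTest→Iterate→Retail = 7+3+5+3 = 18 is longest, so the finish becomes 18 days.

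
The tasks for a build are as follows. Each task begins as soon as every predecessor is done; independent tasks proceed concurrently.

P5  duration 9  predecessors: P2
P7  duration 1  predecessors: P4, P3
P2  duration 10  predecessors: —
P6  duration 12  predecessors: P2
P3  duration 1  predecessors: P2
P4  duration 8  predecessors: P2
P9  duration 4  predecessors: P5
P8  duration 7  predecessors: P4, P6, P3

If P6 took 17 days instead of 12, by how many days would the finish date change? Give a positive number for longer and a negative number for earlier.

5

Critical path before the change: P2→P6→P8 = 10+12+7 = 29 giving 29 days.
Since P6 is critical, the +5 change carries straight to that chain (now 34 days).
The critical path is still P2→P6→P8; finish is now 34 days.
Change in finish: 34 − 29 = +5 days.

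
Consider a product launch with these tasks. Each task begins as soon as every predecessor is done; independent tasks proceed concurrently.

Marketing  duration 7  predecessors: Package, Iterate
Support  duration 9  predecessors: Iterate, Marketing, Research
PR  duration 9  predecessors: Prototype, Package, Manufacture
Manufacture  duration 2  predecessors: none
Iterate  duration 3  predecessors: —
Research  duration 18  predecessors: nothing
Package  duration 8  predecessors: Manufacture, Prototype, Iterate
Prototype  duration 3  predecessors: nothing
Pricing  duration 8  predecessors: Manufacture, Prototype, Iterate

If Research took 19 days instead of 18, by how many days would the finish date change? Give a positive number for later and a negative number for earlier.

Critical path before the change: Research→Support = 18+9 = 27 giving 27 days.
Research is on the critical path; changing it to 19 makes that path 28 days.
The critical path is still Research→Support; finish is now 28 days.
Change in finish: 28 − 27 = +1 days.

1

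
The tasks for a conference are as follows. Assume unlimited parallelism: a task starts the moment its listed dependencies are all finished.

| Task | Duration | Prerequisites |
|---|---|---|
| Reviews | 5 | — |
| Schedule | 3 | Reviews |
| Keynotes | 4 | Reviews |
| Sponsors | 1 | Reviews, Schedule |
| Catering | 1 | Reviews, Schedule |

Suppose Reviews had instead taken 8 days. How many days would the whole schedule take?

12

The binding path is Reviews→Schedule→Sponsors = 5+3+1 = 9; finish at 9 days.
Reviews lies on that path, so at 8 days the path becomes 12 days.
No other chain overtakes it, so the finish is 12 days.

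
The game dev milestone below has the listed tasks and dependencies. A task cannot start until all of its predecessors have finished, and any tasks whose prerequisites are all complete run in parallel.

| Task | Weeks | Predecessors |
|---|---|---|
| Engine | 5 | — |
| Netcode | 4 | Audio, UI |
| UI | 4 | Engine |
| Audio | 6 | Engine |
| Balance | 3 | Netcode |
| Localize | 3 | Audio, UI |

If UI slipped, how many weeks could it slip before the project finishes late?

The longest chain is Engine→Audio→Netcode→Balance = 5+6+4+3 = 18; overall finish 18 weeks.
UI finishes as early as 9 and must finish by 11.
Float = 18 − 16 = 2.

2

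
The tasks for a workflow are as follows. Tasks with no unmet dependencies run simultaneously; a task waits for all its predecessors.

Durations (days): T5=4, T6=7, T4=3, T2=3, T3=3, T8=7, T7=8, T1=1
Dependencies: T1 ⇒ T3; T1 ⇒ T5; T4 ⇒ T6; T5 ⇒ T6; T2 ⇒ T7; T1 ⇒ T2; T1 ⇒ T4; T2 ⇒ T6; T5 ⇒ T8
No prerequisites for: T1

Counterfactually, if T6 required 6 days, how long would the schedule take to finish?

12

The binding path is T1→T5→T6 = 1+4+7 = 12; finish at 12 days.
T6 lies on that path, so at 6 days the path becomes 11 days.
New critical path: T1→T2→T7 = 1+3+8 = 12 ⇒ 12 days.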